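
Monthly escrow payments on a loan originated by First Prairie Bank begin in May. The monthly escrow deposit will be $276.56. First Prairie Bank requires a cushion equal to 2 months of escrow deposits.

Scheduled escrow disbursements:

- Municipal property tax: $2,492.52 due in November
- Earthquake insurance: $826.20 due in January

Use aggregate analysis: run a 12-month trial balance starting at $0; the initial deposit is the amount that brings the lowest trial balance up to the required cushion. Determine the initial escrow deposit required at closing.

$1,382.80

Cushion = 2 × $276.56 = $553.12
Trial balance (start $0, +$276.56 each month, − disbursements):
  May: +$276.56 → $276.56
  Jun: +$276.56 → $553.12
  Jul: +$276.56 → $829.68
  Aug: +$276.56 → $1,106.24
  Sep: +$276.56 → $1,382.80
  Oct: +$276.56 → $1,659.36
  Nov: +$276.56 − $2,492.52 → -$556.60
  Dec: +$276.56 → -$280.04
  Jan: +$276.56 − $826.20 → -$829.68
  Feb: +$276.56 → -$553.12
  Mar: +$276.56 → -$276.56
  Apr: +$276.56 → $0.00
Lowest trial balance = -$829.68 (Jan)
Initial deposit = cushion − low point = $553.12 − (-$829.68) = $1,382.80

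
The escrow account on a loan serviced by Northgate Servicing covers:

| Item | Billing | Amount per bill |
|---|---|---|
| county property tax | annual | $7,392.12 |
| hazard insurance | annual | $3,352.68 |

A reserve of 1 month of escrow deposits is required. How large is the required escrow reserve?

County property tax = $7,392.12 per year
Hazard insurance = $3,352.68 per year
Yearly total = $10,744.80
Base monthly escrow = $10,744.80 ÷ 12 = $895.40
Cushion = 1 × $895.40 = $895.40

$895.40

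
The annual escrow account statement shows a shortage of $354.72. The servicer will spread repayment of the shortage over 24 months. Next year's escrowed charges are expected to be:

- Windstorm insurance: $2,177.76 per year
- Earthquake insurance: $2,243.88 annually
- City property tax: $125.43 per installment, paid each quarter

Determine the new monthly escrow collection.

Windstorm insurance — $2,177.76 annually
Earthquake insurance — $2,243.88 annually
City property tax — $125.43 × 4 = $501.72 annually
Yearly total = $4,923.36
Monthly escrow = $4,923.36 / 12 = $410.28
Shortage per month = $354.72 / 24 = $14.78
New monthly escrow = $410.28 + $14.78 = $425.06

$425.06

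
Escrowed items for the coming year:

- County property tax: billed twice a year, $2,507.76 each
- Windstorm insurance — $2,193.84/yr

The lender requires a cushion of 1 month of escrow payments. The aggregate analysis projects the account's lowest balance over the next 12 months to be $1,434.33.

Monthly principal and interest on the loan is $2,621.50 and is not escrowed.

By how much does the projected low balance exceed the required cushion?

$833.55

County property tax = $2,507.76 × 2 = $5,015.52/yr
Windstorm insurance = $2,193.84/yr
Total per year = $5,015.52 + $2,193.84 = $7,209.36
Per month = $7,209.36 / 12 = $600.78
Required reserve = 1 × $600.78 = $600.78
Surplus = $1,434.33 − $600.78 = $833.55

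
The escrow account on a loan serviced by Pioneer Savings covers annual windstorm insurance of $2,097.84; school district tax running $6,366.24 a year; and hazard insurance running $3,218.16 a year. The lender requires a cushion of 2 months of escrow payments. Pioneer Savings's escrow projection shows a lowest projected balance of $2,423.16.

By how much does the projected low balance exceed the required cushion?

$476.12

Windstorm insurance = $2,097.84 annually
School district tax = $6,366.24 annually
Hazard insurance = $3,218.16 annually
Yearly total = $2,097.84 + $6,366.24 + $3,218.16 = $11,682.24
Per month = $11,682.24 / 12 = $973.52
Required reserve = 2 × $973.52 = $1,947.04
Surplus = $2,423.16 − $1,947.04 = $476.12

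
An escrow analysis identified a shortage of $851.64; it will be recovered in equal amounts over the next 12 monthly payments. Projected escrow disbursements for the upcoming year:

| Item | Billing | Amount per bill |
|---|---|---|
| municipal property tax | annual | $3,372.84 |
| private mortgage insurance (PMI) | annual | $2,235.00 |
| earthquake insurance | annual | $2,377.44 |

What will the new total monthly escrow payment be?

Municipal property tax = $3,372.84
Private mortgage insurance (PMI) = $2,235.00
Earthquake insurance = $2,377.44
Annual escrow total = $3,372.84 + $2,235.00 + $2,377.44 = $7,985.28
Monthly = $7,985.28 ÷ 12 = $665.44
Shortage spread = $851.64 ÷ 12 = $70.97/mo
Adjusted monthly = $665.44 + $70.97 = $736.41

$736.41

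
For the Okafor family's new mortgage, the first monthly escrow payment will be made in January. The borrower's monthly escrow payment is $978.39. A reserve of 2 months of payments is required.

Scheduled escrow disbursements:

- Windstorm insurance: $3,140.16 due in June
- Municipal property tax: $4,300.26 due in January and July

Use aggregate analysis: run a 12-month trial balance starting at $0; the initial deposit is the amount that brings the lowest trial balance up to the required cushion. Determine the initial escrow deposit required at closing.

Cushion = 2 × $978.39 = $1,956.78
Trial balance (start $0, +$978.39 each month, − disbursements):
  Jan: +$978.39 − $4,300.26 → -$3,321.87
  Feb: +$978.39 → -$2,343.48
  Mar: +$978.39 → -$1,365.09
  Apr: +$978.39 → -$386.70
  May: +$978.39 → $591.69
  Jun: +$978.39 − $3,140.16 → -$1,570.08
  Jul: +$978.39 − $4,300.26 → -$4,891.95
  Aug: +$978.39 → -$3,913.56
  Sep: +$978.39 → -$2,935.17
  Oct: +$978.39 → -$1,956.78
  Nov: +$978.39 → -$978.39
  Dec: +$978.39 → $0.00
Lowest trial balance = -$4,891.95 (Jul)
Initial deposit = cushion − low point = $1,956.78 − (-$4,891.95) = $6,848.73

$6,848.73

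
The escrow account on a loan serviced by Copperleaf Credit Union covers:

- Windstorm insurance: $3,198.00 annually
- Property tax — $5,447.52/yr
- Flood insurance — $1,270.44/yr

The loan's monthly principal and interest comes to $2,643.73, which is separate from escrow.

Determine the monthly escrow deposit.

Windstorm insurance — $3,198.00 annually
Property tax — $5,447.52 annually
Flood insurance — $1,270.44 annually
Total annual escrow = $3,198.00 + $5,447.52 + $1,270.44 = $9,915.96
Monthly escrow = $9,915.96 / 12 = $826.33

$826.33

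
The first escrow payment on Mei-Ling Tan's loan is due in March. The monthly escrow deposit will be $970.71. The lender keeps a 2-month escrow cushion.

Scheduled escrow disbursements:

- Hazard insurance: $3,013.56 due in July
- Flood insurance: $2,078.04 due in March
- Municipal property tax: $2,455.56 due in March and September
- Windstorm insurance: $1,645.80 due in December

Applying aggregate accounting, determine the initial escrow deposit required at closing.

Cushion = 2 × $970.71 = $1,941.42
Trial balance (start $0, +$970.71 each month, − disbursements):
  Mar: +$970.71 − $4,533.60 → -$3,562.89
  Apr: +$970.71 → -$2,592.18
  May: +$970.71 → -$1,621.47
  Jun: +$970.71 → -$650.76
  Jul: +$970.71 − $3,013.56 → -$2,693.61
  Aug: +$970.71 → -$1,722.90
  Sep: +$970.71 − $2,455.56 → -$3,207.75
  Oct: +$970.71 → -$2,237.04
  Nov: +$970.71 → -$1,266.33
  Dec: +$970.71 − $1,645.80 → -$1,941.42
  Jan: +$970.71 → -$970.71
  Feb: +$970.71 → $0.00
Lowest trial balance = -$3,562.89 (Mar)
Initial deposit = cushion − low point = $1,941.42 − (-$3,562.89) = $5,504.31

$5,504.31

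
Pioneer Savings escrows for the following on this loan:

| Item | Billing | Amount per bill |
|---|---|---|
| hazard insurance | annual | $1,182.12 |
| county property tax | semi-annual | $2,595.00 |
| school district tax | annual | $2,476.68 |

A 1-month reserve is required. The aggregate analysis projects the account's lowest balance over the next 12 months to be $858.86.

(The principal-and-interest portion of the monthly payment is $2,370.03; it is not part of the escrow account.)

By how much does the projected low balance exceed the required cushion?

$121.46

Hazard insurance: $1,182.12 per year
County property tax: $2,595.00 × 2 = $5,190.00 per year
School district tax: $2,476.68 per year
Total annual escrow = $1,182.12 + $5,190.00 + $2,476.68 = $8,848.80
Per month = $8,848.80 / 12 = $737.40
Cushion = 1 × $737.40 = $737.40
Excess over cushion: $858.86 − $737.40 = $121.46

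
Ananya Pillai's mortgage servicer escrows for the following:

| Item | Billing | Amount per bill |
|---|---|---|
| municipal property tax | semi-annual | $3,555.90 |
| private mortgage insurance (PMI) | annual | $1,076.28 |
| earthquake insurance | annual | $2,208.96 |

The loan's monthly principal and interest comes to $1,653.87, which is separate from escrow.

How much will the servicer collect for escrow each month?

$866.42

Municipal property tax: $3,555.90 × 2 = $7,111.80 annually
Private mortgage insurance (PMI): $1,076.28 annually
Earthquake insurance: $2,208.96 annually
Combined annual = $7,111.80 + $1,076.28 + $2,208.96 = $10,397.04
Monthly escrow = $10,397.04 ÷ 12 = $866.42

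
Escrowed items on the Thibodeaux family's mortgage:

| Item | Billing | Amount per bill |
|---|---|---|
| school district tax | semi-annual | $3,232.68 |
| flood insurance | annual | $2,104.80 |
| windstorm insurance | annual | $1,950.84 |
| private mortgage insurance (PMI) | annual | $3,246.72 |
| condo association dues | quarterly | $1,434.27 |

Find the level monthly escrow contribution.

$1,625.40

School district tax = $3,232.68 × 2 = $6,465.36 annually
Flood insurance = $2,104.80 annually
Windstorm insurance = $1,950.84 annually
Private mortgage insurance (PMI) = $3,246.72 annually
Condo association dues = $1,434.27 × 4 = $5,737.08 annually
Yearly total = $19,504.80
Base monthly escrow = $19,504.80 / 12 = $1,625.40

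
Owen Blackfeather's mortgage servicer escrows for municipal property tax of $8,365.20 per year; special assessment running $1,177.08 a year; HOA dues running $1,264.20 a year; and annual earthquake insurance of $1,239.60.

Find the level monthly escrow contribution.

Municipal property tax: $8,365.20/yr
Special assessment: $1,177.08/yr
HOA dues: $1,264.20/yr
Earthquake insurance: $1,239.60/yr
Total annual escrow = $12,046.08
Per month = $12,046.08 / 12 = $1,003.84

$1,003.84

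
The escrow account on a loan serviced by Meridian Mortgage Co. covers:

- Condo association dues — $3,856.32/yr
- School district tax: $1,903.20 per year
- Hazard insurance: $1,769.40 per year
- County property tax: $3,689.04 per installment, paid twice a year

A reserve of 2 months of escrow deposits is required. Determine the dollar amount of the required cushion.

Condo association dues = $3,856.32 per year
School district tax = $1,903.20 per year
Hazard insurance = $1,769.40 per year
County property tax = $3,689.04 × 2 = $7,378.08 per year
Total annual escrow = $3,856.32 + $1,903.20 + $1,769.40 + $7,378.08 = $14,907.00
Monthly escrow = $14,907.00 / 12 = $1,242.25
Cushion = 2 × $1,242.25 = $2,484.50

$2,484.50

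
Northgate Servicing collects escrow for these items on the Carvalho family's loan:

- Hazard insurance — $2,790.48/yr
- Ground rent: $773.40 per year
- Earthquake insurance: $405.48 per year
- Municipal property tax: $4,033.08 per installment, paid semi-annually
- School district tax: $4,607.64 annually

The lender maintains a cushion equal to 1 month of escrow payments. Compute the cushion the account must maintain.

$1,386.93

Hazard insurance: $2,790.48
Ground rent: $773.40
Earthquake insurance: $405.48
Municipal property tax: $4,033.08 × 2 = $8,066.16
School district tax: $4,607.64
Combined annual = $16,643.16
Base monthly escrow = $16,643.16 ÷ 12 = $1,386.93
Required cushion = 1 × $1,386.93 = $1,386.93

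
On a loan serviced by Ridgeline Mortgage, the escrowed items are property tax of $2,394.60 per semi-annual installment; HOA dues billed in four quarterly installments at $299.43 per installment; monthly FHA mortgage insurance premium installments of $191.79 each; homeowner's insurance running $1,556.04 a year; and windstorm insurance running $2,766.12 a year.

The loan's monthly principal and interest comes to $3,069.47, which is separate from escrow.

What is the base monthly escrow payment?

Property tax = $2,394.60 × 2 = $4,789.20/yr
HOA dues = $299.43 × 4 = $1,197.72/yr
FHA mortgage insurance premium = $191.79 × 12 = $2,301.48/yr
Homeowner's insurance = $1,556.04/yr
Windstorm insurance = $2,766.12/yr
Combined annual = $12,610.56
Base monthly escrow = $12,610.56 ÷ 12 = $1,050.88

$1,050.88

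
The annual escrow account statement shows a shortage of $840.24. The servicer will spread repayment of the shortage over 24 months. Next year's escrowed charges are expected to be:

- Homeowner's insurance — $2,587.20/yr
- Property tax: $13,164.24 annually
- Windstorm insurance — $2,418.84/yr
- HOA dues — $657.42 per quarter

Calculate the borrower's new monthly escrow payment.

$1,768.34

Homeowner's insurance = $2,587.20 annually
Property tax = $13,164.24 annually
Windstorm insurance = $2,418.84 annually
HOA dues = $657.42 × 4 = $2,629.68 annually
Yearly total = $20,799.96
Monthly = $20,799.96 / 12 = $1,733.33
Monthly shortage recovery: $840.24 ÷ 24 = $35.01
Adjusted monthly = $1,733.33 + $35.01 = $1,768.34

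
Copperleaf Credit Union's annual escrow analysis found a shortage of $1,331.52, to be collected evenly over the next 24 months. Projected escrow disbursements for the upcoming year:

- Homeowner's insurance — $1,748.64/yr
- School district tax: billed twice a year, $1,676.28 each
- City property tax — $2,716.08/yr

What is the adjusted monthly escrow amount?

$706.92

Homeowner's insurance = $1,748.64 annually
School district tax = $1,676.28 × 2 = $3,352.56 annually
City property tax = $2,716.08 annually
Total per year = $1,748.64 + $3,352.56 + $2,716.08 = $7,817.28
Per month = $7,817.28 ÷ 12 = $651.44
Monthly shortage recovery: $1,331.52 / 24 = $55.48
New monthly escrow = $651.44 + $55.48 = $706.92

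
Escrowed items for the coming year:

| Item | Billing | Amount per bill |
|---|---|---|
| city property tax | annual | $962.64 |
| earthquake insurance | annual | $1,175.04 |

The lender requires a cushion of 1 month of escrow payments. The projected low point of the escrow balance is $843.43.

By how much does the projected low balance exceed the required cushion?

$665.29

City property tax = $962.64/yr
Earthquake insurance = $1,175.04/yr
Yearly total = $962.64 + $1,175.04 = $2,137.68
Base monthly escrow = $2,137.68 ÷ 12 = $178.14
Cushion = 1 × $178.14 = $178.14
Surplus = $843.43 − $178.14 = $665.29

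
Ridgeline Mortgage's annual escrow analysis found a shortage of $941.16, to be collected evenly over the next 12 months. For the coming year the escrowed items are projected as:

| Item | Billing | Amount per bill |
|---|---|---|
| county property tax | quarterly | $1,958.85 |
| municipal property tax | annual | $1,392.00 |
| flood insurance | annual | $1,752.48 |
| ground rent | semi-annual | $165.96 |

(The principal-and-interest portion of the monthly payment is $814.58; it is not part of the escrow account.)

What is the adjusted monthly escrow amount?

$1,021.08

County property tax: $1,958.85 × 4 = $7,835.40 annually
Municipal property tax: $1,392.00 annually
Flood insurance: $1,752.48 annually
Ground rent: $165.96 × 2 = $331.92 annually
Annual escrow total = $11,311.80
Base monthly escrow = $11,311.80 ÷ 12 = $942.65
Shortage spread = $941.16 ÷ 12 = $78.43/mo
New monthly escrow = $942.65 + $78.43 = $1,021.08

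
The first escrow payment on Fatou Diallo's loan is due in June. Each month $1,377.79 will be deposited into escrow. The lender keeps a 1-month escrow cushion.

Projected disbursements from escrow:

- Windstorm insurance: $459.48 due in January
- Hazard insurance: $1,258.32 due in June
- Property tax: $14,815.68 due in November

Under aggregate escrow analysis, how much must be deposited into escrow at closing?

Cushion = 1 × $1,377.79 = $1,377.79
Trial balance (start $0, +$1,377.79 each month, − disbursements):
  Jun: +$1,377.79 − $1,258.32 → $119.47
  Jul: +$1,377.79 → $1,497.26
  Aug: +$1,377.79 → $2,875.05
  Sep: +$1,377.79 → $4,252.84
  Oct: +$1,377.79 → $5,630.63
  Nov: +$1,377.79 − $14,815.68 → -$7,807.26
  Dec: +$1,377.79 → -$6,429.47
  Jan: +$1,377.79 − $459.48 → -$5,511.16
  Feb: +$1,377.79 → -$4,133.37
  Mar: +$1,377.79 → -$2,755.58
  Apr: +$1,377.79 → -$1,377.79
  May: +$1,377.79 → $0.00
Lowest trial balance = -$7,807.26 (Nov)
Initial deposit = cushion − low point = $1,377.79 − (-$7,807.26) = $9,185.05

$9,185.05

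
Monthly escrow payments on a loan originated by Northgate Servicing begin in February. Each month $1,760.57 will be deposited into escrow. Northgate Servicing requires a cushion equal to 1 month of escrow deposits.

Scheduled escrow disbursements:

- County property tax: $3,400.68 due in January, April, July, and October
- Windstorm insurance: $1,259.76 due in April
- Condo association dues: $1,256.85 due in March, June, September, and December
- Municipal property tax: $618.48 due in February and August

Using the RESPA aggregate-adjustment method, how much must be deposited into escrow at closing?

Cushion = 1 × $1,760.57 = $1,760.57
Trial balance (start $0, +$1,760.57 each month, − disbursements):
  Feb: +$1,760.57 − $618.48 → $1,142.09
  Mar: +$1,760.57 − $1,256.85 → $1,645.81
  Apr: +$1,760.57 − $4,660.44 → -$1,254.06
  May: +$1,760.57 → $506.51
  Jun: +$1,760.57 − $1,256.85 → $1,010.23
  Jul: +$1,760.57 − $3,400.68 → -$629.88
  Aug: +$1,760.57 − $618.48 → $512.21
  Sep: +$1,760.57 − $1,256.85 → $1,015.93
  Oct: +$1,760.57 − $3,400.68 → -$624.18
  Nov: +$1,760.57 → $1,136.39
  Dec: +$1,760.57 − $1,256.85 → $1,640.11
  Jan: +$1,760.57 − $3,400.68 → $0.00
Lowest trial balance = -$1,254.06 (Apr)
Initial deposit = cushion − low point = $1,760.57 − (-$1,254.06) = $3,014.63

$3,014.63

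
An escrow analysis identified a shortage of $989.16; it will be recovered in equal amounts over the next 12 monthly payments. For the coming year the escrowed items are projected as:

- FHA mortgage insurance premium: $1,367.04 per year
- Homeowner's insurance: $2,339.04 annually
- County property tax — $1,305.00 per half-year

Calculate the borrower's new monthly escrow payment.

$608.77

FHA mortgage insurance premium: $1,367.04 annually
Homeowner's insurance: $2,339.04 annually
County property tax: $1,305.00 × 2 = $2,610.00 annually
Total annual escrow = $1,367.04 + $2,339.04 + $2,610.00 = $6,316.08
Per month = $6,316.08 / 12 = $526.34
Shortage spread = $989.16 / 12 = $82.43/mo
New monthly escrow = $526.34 + $82.43 = $608.77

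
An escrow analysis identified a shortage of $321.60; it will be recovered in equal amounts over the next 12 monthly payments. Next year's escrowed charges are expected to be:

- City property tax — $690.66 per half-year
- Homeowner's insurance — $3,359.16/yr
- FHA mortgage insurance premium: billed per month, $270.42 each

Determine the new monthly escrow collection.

City property tax — $690.66 × 2 = $1,381.32 annually
Homeowner's insurance — $3,359.16 annually
FHA mortgage insurance premium — $270.42 × 12 = $3,245.04 annually
Combined annual = $1,381.32 + $3,359.16 + $3,245.04 = $7,985.52
Per month = $7,985.52 / 12 = $665.46
Shortage spread = $321.60 ÷ 12 = $26.80/mo
New monthly escrow = $665.46 + $26.80 = $692.26

$692.26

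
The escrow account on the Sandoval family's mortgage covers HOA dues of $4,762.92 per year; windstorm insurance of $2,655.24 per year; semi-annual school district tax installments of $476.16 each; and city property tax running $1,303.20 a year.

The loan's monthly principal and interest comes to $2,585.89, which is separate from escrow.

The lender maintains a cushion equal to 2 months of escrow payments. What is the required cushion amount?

$1,612.28

HOA dues: $4,762.92/yr
Windstorm insurance: $2,655.24/yr
School district tax: $476.16 × 2 = $952.32/yr
City property tax: $1,303.20/yr
Total per year = $4,762.92 + $2,655.24 + $952.32 + $1,303.20 = $9,673.68
Monthly = $9,673.68 / 12 = $806.14
Cushion = 2 × $806.14 = $1,612.28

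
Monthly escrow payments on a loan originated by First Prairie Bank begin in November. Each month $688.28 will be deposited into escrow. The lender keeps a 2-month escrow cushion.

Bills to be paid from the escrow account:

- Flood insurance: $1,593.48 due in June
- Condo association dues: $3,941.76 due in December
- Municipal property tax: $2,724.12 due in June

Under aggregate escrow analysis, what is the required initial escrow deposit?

Cushion = 2 × $688.28 = $1,376.56
Trial balance (start $0, +$688.28 each month, − disbursements):
  Nov: +$688.28 → $688.28
  Dec: +$688.28 − $3,941.76 → -$2,565.20
  Jan: +$688.28 → -$1,876.92
  Feb: +$688.28 → -$1,188.64
  Mar: +$688.28 → -$500.36
  Apr: +$688.28 → $187.92
  May: +$688.28 → $876.20
  Jun: +$688.28 − $4,317.60 → -$2,753.12
  Jul: +$688.28 → -$2,064.84
  Aug: +$688.28 → -$1,376.56
  Sep: +$688.28 → -$688.28
  Oct: +$688.28 → $0.00
Lowest trial balance = -$2,753.12 (Jun)
Initial deposit = cushion − low point = $1,376.56 − (-$2,753.12) = $4,129.68

$4,129.68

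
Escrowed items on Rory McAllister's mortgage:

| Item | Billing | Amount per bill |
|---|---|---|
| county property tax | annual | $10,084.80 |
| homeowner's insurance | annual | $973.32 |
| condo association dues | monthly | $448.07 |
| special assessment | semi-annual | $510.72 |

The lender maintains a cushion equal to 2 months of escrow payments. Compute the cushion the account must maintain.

County property tax — $10,084.80 per year
Homeowner's insurance — $973.32 per year
Condo association dues — $448.07 × 12 = $5,376.84 per year
Special assessment — $510.72 × 2 = $1,021.44 per year
Total per year = $10,084.80 + $973.32 + $5,376.84 + $1,021.44 = $17,456.40
Per month = $17,456.40 ÷ 12 = $1,454.70
Reserve = 2 × $1,454.70 = $2,909.40

$2,909.40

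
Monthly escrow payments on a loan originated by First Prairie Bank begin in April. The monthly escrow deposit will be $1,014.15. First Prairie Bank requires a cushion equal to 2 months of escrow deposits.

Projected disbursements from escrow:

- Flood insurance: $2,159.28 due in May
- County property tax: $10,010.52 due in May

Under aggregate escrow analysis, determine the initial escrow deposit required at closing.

$12,169.80

Cushion = 2 × $1,014.15 = $2,028.30
Trial balance (start $0, +$1,014.15 each month, − disbursements):
  Apr: +$1,014.15 → $1,014.15
  May: +$1,014.15 − $12,169.80 → -$10,141.50
  Jun: +$1,014.15 → -$9,127.35
  Jul: +$1,014.15 → -$8,113.20
  Aug: +$1,014.15 → -$7,099.05
  Sep: +$1,014.15 → -$6,084.90
  Oct: +$1,014.15 → -$5,070.75
  Nov: +$1,014.15 → -$4,056.60
  Dec: +$1,014.15 → -$3,042.45
  Jan: +$1,014.15 → -$2,028.30
  Feb: +$1,014.15 → -$1,014.15
  Mar: +$1,014.15 → $0.00
Lowest trial balance = -$10,141.50 (May)
Initial deposit = cushion − low point = $2,028.30 − (-$10,141.50) = $12,169.80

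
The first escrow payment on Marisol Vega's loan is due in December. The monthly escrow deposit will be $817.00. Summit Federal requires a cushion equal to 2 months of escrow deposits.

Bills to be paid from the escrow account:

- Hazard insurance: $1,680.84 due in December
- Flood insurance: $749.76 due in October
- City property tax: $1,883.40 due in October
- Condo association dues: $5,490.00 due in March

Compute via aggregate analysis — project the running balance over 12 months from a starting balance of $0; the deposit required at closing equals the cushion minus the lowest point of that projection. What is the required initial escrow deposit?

$5,536.84

Cushion = 2 × $817.00 = $1,634.00
Trial balance (start $0, +$817.00 each month, − disbursements):
  Dec: +$817.00 − $1,680.84 → -$863.84
  Jan: +$817.00 → -$46.84
  Feb: +$817.00 → $770.16
  Mar: +$817.00 − $5,490.00 → -$3,902.84
  Apr: +$817.00 → -$3,085.84
  May: +$817.00 → -$2,268.84
  Jun: +$817.00 → -$1,451.84
  Jul: +$817.00 → -$634.84
  Aug: +$817.00 → $182.16
  Sep: +$817.00 → $999.16
  Oct: +$817.00 − $2,633.16 → -$817.00
  Nov: +$817.00 → $0.00
Lowest trial balance = -$3,902.84 (Mar)
Initial deposit = cushion − low point = $1,634.00 − (-$3,902.84) = $5,536.84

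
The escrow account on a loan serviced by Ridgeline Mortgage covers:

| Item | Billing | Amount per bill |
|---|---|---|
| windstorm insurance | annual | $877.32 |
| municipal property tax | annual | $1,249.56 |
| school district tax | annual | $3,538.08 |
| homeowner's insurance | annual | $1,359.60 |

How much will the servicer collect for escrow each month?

Windstorm insurance = $877.32 annually
Municipal property tax = $1,249.56 annually
School district tax = $3,538.08 annually
Homeowner's insurance = $1,359.60 annually
Annual escrow total = $877.32 + $1,249.56 + $3,538.08 + $1,359.60 = $7,024.56
Per month = $7,024.56 ÷ 12 = $585.38

$585.38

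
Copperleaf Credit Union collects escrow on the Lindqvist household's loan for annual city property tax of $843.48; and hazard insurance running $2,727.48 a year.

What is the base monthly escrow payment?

$297.58

City property tax: $843.48
Hazard insurance: $2,727.48
Total annual escrow = $843.48 + $2,727.48 = $3,570.96
Per month = $3,570.96 ÷ 12 = $297.58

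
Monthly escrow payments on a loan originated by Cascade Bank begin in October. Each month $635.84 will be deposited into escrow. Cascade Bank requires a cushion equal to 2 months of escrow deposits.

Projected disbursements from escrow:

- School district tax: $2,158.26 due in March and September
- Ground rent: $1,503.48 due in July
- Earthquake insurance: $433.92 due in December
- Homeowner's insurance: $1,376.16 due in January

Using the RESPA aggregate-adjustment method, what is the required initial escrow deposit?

Cushion = 2 × $635.84 = $1,271.68
Trial balance (start $0, +$635.84 each month, − disbursements):
  Oct: +$635.84 → $635.84
  Nov: +$635.84 → $1,271.68
  Dec: +$635.84 − $433.92 → $1,473.60
  Jan: +$635.84 − $1,376.16 → $733.28
  Feb: +$635.84 → $1,369.12
  Mar: +$635.84 − $2,158.26 → -$153.30
  Apr: +$635.84 → $482.54
  May: +$635.84 → $1,118.38
  Jun: +$635.84 → $1,754.22
  Jul: +$635.84 − $1,503.48 → $886.58
  Aug: +$635.84 → $1,522.42
  Sep: +$635.84 − $2,158.26 → $0.00
Lowest trial balance = -$153.30 (Mar)
Initial deposit = cushion − low point = $1,271.68 − (-$153.30) = $1,424.98

$1,424.98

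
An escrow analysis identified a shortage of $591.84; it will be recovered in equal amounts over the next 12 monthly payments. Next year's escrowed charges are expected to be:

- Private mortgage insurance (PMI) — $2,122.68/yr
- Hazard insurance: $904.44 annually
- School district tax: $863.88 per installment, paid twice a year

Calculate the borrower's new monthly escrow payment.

Private mortgage insurance (PMI): $2,122.68
Hazard insurance: $904.44
School district tax: $863.88 × 2 = $1,727.76
Yearly total = $4,754.88
Monthly = $4,754.88 / 12 = $396.24
Shortage spread = $591.84 / 12 = $49.32/mo
New monthly escrow = $396.24 + $49.32 = $445.56

$445.56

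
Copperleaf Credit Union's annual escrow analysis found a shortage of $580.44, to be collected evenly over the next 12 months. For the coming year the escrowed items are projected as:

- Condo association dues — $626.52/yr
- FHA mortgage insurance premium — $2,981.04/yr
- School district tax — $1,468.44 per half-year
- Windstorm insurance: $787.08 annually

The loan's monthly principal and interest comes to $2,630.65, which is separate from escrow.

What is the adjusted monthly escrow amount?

Condo association dues = $626.52 annually
FHA mortgage insurance premium = $2,981.04 annually
School district tax = $1,468.44 × 2 = $2,936.88 annually
Windstorm insurance = $787.08 annually
Combined annual = $7,331.52
Base monthly escrow = $7,331.52 ÷ 12 = $610.96
Shortage per month = $580.44 ÷ 12 = $48.37
Adjusted monthly = $610.96 + $48.37 = $659.33

$659.33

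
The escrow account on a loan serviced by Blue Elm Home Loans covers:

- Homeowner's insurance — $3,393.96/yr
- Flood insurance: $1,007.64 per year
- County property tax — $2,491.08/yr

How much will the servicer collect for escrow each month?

Homeowner's insurance = $3,393.96/yr
Flood insurance = $1,007.64/yr
County property tax = $2,491.08/yr
Total per year = $6,892.68
Per month = $6,892.68 ÷ 12 = $574.39

$574.39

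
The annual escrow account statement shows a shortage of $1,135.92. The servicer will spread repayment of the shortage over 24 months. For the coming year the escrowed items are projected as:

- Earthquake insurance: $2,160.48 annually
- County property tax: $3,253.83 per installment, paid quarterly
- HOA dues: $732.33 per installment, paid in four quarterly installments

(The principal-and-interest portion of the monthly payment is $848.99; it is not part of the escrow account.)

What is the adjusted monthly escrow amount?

Earthquake insurance — $2,160.48 per year
County property tax — $3,253.83 × 4 = $13,015.32 per year
HOA dues — $732.33 × 4 = $2,929.32 per year
Combined annual = $2,160.48 + $13,015.32 + $2,929.32 = $18,105.12
Monthly = $18,105.12 ÷ 12 = $1,508.76
Shortage per month = $1,135.92 ÷ 24 = $47.33
New monthly escrow = $1,508.76 + $47.33 = $1,556.09

$1,556.09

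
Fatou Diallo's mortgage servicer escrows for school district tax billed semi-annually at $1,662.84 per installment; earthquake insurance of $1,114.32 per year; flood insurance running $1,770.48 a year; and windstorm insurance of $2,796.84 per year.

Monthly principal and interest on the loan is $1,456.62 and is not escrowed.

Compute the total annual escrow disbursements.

$9,007.32

School district tax = $1,662.84 × 2 = $3,325.68 annually
Earthquake insurance = $1,114.32 annually
Flood insurance = $1,770.48 annually
Windstorm insurance = $2,796.84 annually
Annual escrow total = $3,325.68 + $1,114.32 + $1,770.48 + $2,796.84 = $9,007.32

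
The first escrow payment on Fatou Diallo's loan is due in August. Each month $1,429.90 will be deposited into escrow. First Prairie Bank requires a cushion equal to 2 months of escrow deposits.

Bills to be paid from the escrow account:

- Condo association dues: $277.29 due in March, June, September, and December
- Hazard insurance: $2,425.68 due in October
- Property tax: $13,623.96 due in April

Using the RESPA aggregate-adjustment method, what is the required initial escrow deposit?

$6,872.21

Cushion = 2 × $1,429.90 = $2,859.80
Trial balance (start $0, +$1,429.90 each month, − disbursements):
  Aug: +$1,429.90 → $1,429.90
  Sep: +$1,429.90 − $277.29 → $2,582.51
  Oct: +$1,429.90 − $2,425.68 → $1,586.73
  Nov: +$1,429.90 → $3,016.63
  Dec: +$1,429.90 − $277.29 → $4,169.24
  Jan: +$1,429.90 → $5,599.14
  Feb: +$1,429.90 → $7,029.04
  Mar: +$1,429.90 − $277.29 → $8,181.65
  Apr: +$1,429.90 − $13,623.96 → -$4,012.41
  May: +$1,429.90 → -$2,582.51
  Jun: +$1,429.90 − $277.29 → -$1,429.90
  Jul: +$1,429.90 → $0.00
Lowest trial balance = -$4,012.41 (Apr)
Initial deposit = cushion − low point = $2,859.80 − (-$4,012.41) = $6,872.21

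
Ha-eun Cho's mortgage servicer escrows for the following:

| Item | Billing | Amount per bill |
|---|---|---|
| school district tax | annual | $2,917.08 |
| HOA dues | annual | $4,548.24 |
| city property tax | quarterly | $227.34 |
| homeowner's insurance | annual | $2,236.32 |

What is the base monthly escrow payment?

School district tax: $2,917.08/yr
HOA dues: $4,548.24/yr
City property tax: $227.34 × 4 = $909.36/yr
Homeowner's insurance: $2,236.32/yr
Combined annual = $2,917.08 + $4,548.24 + $909.36 + $2,236.32 = $10,611.00
Monthly escrow = $10,611.00 ÷ 12 = $884.25

$884.25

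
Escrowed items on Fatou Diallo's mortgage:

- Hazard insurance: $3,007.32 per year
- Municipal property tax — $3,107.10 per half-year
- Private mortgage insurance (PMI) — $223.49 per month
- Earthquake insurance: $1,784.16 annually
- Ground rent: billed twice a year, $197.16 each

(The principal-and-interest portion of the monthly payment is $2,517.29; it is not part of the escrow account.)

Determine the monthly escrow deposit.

Hazard insurance: $3,007.32/yr
Municipal property tax: $3,107.10 × 2 = $6,214.20/yr
Private mortgage insurance (PMI): $223.49 × 12 = $2,681.88/yr
Earthquake insurance: $1,784.16/yr
Ground rent: $197.16 × 2 = $394.32/yr
Total annual escrow = $3,007.32 + $6,214.20 + $2,681.88 + $1,784.16 + $394.32 = $14,081.88
Monthly escrow = $14,081.88 ÷ 12 = $1,173.49

$1,173.49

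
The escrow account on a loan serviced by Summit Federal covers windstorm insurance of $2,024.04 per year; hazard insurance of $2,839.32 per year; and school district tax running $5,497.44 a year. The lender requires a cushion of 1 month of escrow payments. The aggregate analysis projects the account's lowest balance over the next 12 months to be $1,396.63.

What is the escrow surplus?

Windstorm insurance: $2,024.04 annually
Hazard insurance: $2,839.32 annually
School district tax: $5,497.44 annually
Total annual escrow = $10,360.80
Monthly = $10,360.80 ÷ 12 = $863.40
Cushion = 1 × $863.40 = $863.40
Excess over cushion: $1,396.63 − $863.40 = $533.23

$533.23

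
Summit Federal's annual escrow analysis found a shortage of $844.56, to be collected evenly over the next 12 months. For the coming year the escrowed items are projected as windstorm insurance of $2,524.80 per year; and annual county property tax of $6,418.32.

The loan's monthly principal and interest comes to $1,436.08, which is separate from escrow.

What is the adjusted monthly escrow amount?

$815.64

Windstorm insurance — $2,524.80 annually
County property tax — $6,418.32 annually
Total per year = $2,524.80 + $6,418.32 = $8,943.12
Base monthly escrow = $8,943.12 ÷ 12 = $745.26
Shortage spread = $844.56 / 12 = $70.38/mo
Adjusted monthly = $745.26 + $70.38 = $815.64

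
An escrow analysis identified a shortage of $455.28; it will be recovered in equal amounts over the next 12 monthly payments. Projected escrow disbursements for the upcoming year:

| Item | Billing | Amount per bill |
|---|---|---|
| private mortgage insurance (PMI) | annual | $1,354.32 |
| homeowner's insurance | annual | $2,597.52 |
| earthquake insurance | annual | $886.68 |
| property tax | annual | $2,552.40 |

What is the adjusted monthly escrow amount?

$653.85

Private mortgage insurance (PMI) — $1,354.32 annually
Homeowner's insurance — $2,597.52 annually
Earthquake insurance — $886.68 annually
Property tax — $2,552.40 annually
Yearly total = $1,354.32 + $2,597.52 + $886.68 + $2,552.40 = $7,390.92
Base monthly escrow = $7,390.92 ÷ 12 = $615.91
Shortage spread = $455.28 / 12 = $37.94/mo
New monthly escrow = $615.91 + $37.94 = $653.85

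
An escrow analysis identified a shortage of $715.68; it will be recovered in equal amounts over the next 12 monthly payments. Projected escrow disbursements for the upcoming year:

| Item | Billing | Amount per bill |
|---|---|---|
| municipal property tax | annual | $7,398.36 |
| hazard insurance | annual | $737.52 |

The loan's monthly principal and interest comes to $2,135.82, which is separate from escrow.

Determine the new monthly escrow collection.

$737.63

Municipal property tax = $7,398.36/yr
Hazard insurance = $737.52/yr
Total per year = $7,398.36 + $737.52 = $8,135.88
Per month = $8,135.88 / 12 = $677.99
Monthly shortage recovery: $715.68 / 12 = $59.64
Adjusted monthly = $677.99 + $59.64 = $737.63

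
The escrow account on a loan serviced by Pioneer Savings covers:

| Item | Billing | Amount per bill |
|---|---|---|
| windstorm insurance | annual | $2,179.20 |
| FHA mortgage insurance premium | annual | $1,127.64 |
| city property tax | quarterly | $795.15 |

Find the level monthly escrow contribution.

Windstorm insurance: $2,179.20/yr
FHA mortgage insurance premium: $1,127.64/yr
City property tax: $795.15 × 4 = $3,180.60/yr
Total per year = $6,487.44
Monthly = $6,487.44 / 12 = $540.62

$540.62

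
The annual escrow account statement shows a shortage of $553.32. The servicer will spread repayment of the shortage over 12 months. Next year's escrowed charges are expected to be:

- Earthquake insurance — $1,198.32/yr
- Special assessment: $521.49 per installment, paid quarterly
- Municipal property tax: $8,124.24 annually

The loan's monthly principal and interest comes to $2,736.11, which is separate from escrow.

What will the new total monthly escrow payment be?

Earthquake insurance — $1,198.32
Special assessment — $521.49 × 4 = $2,085.96
Municipal property tax — $8,124.24
Yearly total = $1,198.32 + $2,085.96 + $8,124.24 = $11,408.52
Per month = $11,408.52 / 12 = $950.71
Shortage per month = $553.32 ÷ 12 = $46.11
Adjusted monthly = $950.71 + $46.11 = $996.82

$996.82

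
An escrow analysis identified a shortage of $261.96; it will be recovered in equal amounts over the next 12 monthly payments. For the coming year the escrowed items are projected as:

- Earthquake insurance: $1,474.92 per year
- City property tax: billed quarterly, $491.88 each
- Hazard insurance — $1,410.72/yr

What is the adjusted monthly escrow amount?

Earthquake insurance = $1,474.92 per year
City property tax = $491.88 × 4 = $1,967.52 per year
Hazard insurance = $1,410.72 per year
Total annual escrow = $1,474.92 + $1,967.52 + $1,410.72 = $4,853.16
Base monthly escrow = $4,853.16 ÷ 12 = $404.43
Shortage per month = $261.96 / 12 = $21.83
Adjusted monthly = $404.43 + $21.83 = $426.26

$426.26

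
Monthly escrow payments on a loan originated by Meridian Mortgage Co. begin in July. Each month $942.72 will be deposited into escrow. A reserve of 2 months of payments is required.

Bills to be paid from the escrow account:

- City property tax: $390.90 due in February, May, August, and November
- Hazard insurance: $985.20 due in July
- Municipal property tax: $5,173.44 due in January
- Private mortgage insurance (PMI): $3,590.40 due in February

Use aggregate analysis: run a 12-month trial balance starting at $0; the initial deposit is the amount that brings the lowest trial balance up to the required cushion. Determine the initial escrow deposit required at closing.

$5,265.42

Cushion = 2 × $942.72 = $1,885.44
Trial balance (start $0, +$942.72 each month, − disbursements):
  Jul: +$942.72 − $985.20 → -$42.48
  Aug: +$942.72 − $390.90 → $509.34
  Sep: +$942.72 → $1,452.06
  Oct: +$942.72 → $2,394.78
  Nov: +$942.72 − $390.90 → $2,946.60
  Dec: +$942.72 → $3,889.32
  Jan: +$942.72 − $5,173.44 → -$341.40
  Feb: +$942.72 − $3,981.30 → -$3,379.98
  Mar: +$942.72 → -$2,437.26
  Apr: +$942.72 → -$1,494.54
  May: +$942.72 − $390.90 → -$942.72
  Jun: +$942.72 → $0.00
Lowest trial balance = -$3,379.98 (Feb)
Initial deposit = cushion − low point = $1,885.44 − (-$3,379.98) = $5,265.42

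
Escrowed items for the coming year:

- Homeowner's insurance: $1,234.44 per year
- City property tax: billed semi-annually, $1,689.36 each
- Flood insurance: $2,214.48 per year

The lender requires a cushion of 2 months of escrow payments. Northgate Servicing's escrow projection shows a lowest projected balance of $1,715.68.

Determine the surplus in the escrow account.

Homeowner's insurance = $1,234.44
City property tax = $1,689.36 × 2 = $3,378.72
Flood insurance = $2,214.48
Total annual escrow = $1,234.44 + $3,378.72 + $2,214.48 = $6,827.64
Base monthly escrow = $6,827.64 ÷ 12 = $568.97
Cushion = 2 × $568.97 = $1,137.94
Excess over cushion: $1,715.68 − $1,137.94 = $577.74

$577.74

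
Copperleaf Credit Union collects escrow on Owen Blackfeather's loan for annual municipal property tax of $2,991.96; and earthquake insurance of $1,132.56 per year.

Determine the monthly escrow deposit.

$343.71

Municipal property tax = $2,991.96 per year
Earthquake insurance = $1,132.56 per year
Total per year = $2,991.96 + $1,132.56 = $4,124.52
Monthly = $4,124.52 ÷ 12 = $343.71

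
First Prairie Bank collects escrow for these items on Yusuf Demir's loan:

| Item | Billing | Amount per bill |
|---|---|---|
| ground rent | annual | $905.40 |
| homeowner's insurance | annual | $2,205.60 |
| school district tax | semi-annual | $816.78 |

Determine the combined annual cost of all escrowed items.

Ground rent: $905.40 per year
Homeowner's insurance: $2,205.60 per year
School district tax: $816.78 × 2 = $1,633.56 per year
Total annual escrow = $905.40 + $2,205.60 + $1,633.56 = $4,744.56

$4,744.56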